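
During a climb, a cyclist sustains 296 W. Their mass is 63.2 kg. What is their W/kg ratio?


Power-to-weight = 296 W / 63.2 kg
= 4.684 W/kg

4.684 W/kg


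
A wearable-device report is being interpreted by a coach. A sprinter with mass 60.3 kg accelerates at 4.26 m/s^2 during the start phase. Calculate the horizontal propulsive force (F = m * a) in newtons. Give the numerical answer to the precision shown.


F = m * a
= 60.3 * 4.26
= 256.88 N

256.88 N


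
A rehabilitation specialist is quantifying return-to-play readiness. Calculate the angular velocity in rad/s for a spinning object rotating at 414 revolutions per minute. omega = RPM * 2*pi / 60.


omega = RPM * 2*pi / 60
= 414 * 6.28318531 / 60
= 43.354 rad/s

43.354 rad/s


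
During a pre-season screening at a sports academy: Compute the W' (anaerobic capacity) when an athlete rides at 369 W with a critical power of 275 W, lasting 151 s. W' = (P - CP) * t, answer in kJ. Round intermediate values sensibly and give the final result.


Above-CP power = 94 W
Duration = 151 s
W' = 94 * 151 = 14194 J
Convert: 14194 / 1000 = 14.194 kJ

14.194 kJ


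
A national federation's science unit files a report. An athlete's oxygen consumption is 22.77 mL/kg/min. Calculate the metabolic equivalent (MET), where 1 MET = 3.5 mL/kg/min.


MET = VO2 / 3.5
= 22.77 / 3.5
= 6.51 METs

6.51 METs


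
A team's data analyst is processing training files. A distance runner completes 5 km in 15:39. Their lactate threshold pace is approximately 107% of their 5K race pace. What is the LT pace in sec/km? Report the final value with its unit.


Convert to seconds: 15 min 39 s = 939 s
Pace per km = 939 / 5 = 187.8 s/km
LT pace = 187.8 * 1.07 = 200.95 s/km

200.95 s/km


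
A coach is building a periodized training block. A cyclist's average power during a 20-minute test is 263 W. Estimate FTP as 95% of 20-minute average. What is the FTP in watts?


FTP = 20-min power * 0.95
= 263 * 0.95
= 249.85 W

249.85 W


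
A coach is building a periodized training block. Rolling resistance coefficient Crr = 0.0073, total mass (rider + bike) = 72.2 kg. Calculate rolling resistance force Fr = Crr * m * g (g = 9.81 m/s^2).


Fr = Crr * m * g
= 0.0073 * 72.2 * 9.81
= 5.17 N

5.17 N


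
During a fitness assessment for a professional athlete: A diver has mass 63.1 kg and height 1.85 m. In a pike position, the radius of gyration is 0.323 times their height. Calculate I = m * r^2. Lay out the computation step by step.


r = 0.323 * 1.85 = 0.59755 m
I = m * r^2 = 63.1 * 0.357066 = 22.531 kg*m^2

22.531 kg*m^2


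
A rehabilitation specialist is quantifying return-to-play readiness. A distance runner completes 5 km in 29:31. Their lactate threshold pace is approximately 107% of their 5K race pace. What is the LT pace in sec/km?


Convert to seconds: 29 min 31 s = 1771 s
Pace per km = 1771 / 5 = 354.2 s/km
LT pace = 354.2 * 1.07 = 378.99 s/km

378.99 s/km


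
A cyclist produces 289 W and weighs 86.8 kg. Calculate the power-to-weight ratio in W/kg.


P/W = power / mass
= 289 / 86.8
= 3.329 W/kg

3.329 W/kg


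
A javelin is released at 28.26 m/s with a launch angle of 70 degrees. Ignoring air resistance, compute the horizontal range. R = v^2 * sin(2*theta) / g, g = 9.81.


Launch speed squared = 798.6276
sin(2 * 70 deg) = 0.642788
Range = 798.6276 * 0.642788 / 9.81
= 52.329 m

52.329 m


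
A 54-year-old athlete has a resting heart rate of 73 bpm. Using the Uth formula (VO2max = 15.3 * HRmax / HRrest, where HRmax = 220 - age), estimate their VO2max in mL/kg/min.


HRmax = 220 - 54 = 166 bpm
Ratio = HRmax / HRrest = 166 / 73 = 2.274
VO2max = 15.3 * 2.274 = 34.79 mL/kg/min

34.79 mL/kg/min


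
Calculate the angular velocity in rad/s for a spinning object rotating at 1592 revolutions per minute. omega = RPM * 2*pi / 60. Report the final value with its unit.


omega = RPM * 2*pi / 60
= 1592 * 6.28318531 / 60
= 166.714 rad/s

166.714 rad/s


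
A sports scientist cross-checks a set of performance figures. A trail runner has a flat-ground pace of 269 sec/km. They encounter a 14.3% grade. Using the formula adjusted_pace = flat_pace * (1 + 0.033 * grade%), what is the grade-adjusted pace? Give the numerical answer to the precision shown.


Grade factor = 1 + 0.033 * 14.3 = 1.4719
Adjusted = 269 * 1.4719 = 395.94 sec/km

395.94 s/km


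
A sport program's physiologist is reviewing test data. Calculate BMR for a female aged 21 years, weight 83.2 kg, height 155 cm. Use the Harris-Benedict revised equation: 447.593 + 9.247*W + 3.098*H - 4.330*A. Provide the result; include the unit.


Substituting values:
W term = 9.247 * 83.2 = 769.3504
H term = 3.098 * 155 = 480.19
A term = 4.330 * 21 = 90.93
BMR = 1606.2 kcal/day

1606.2 kcal/day


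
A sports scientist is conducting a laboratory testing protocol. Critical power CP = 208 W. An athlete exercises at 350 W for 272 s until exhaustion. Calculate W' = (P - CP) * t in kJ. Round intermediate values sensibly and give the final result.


P - CP = 350 - 208 = 142 W
W' = 142 * 272 = 38624 J
= 38624 / 1000 = 38.624 kJ

38.624 kJ


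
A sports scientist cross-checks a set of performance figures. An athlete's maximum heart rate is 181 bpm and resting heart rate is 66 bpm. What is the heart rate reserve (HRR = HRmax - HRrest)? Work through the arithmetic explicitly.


HRR = HRmax - HRrest
= 181 - 66
= 115 bpm

115 bpm


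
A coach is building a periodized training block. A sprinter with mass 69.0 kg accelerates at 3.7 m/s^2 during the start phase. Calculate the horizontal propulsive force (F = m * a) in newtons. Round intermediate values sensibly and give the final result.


F = m * a
= 69.0 * 3.7
= 255.3 N

255.3 N


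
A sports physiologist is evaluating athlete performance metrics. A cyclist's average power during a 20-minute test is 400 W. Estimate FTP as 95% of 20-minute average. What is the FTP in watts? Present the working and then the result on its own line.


FTP = 20-min power * 0.95
= 400 * 0.95
= 380.0 W

380.0 W


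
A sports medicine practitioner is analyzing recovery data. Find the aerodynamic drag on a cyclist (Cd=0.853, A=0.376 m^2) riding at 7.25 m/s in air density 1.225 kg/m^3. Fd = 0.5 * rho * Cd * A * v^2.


Fd = 0.5 * 1.225 * 0.853 * 0.376 * 7.25^2
= 0.5 * 1.225 * 0.853 * 0.376 * 52.5625
= 10.326 N

10.326 N


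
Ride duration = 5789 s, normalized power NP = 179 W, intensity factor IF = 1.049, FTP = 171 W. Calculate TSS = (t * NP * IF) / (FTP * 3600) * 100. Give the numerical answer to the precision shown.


Numerator = 5789 * 179 * 1.049 = 1087006.319
Denominator = 171 * 3600 = 615600
TSS = 1087006.319 / 615600 * 100
= 176.58

176.58 TSS


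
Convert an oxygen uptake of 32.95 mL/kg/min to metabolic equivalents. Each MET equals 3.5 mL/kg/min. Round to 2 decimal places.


One MET = 3.5 mL/kg/min
Number of METs = 32.95 / 3.5
= 9.41 METs

9.41 METs


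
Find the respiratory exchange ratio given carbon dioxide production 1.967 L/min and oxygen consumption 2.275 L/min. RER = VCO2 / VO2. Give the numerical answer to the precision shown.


VCO2 = 1.967 L/min
VO2 = 2.275 L/min
RER = 1.967 / 2.275 = 0.8646

0.8646


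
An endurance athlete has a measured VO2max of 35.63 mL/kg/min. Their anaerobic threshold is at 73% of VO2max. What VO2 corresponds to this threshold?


Anaerobic threshold VO2 = VO2max * 73%
= 35.63 * 0.73
= 26.01 mL/kg/min

26.01 mL/kg/min


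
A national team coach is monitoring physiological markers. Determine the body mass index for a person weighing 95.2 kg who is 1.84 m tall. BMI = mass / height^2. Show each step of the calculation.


BMI = mass / height^2
= 95.2 / 1.84^2
= 95.2 / 3.3856
= 28.12 kg/m^2

28.12 kg/m^2


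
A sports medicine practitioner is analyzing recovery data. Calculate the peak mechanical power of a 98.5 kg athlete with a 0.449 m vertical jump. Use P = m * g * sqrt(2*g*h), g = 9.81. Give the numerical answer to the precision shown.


First, sqrt(2gh) = sqrt(2 * 9.81 * 0.449)
= sqrt(8.80938) = 2.96806 m/s
Power = 98.5 * 9.81 * 2.96806 = 2867.99 W

2867.99 W


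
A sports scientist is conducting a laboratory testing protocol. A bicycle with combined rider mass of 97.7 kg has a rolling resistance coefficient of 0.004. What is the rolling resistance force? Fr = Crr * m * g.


Fr = 0.004 * 97.7 * 9.81
= 0.3908 * 9.81
= 3.834 N

3.834 N


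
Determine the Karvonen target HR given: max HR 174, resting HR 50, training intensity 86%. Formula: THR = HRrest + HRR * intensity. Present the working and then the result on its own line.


HRR = HRmax - HRrest = 174 - 50 = 124
THR = 50 + 124 * 0.86
= 156.64 bpm

156.64 bpm


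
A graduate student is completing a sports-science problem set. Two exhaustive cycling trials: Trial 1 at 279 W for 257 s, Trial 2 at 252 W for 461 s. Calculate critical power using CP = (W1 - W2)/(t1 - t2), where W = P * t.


W1 = 279 * 257 = 71703 J
W2 = 252 * 461 = 116172 J
CP = (71703 - 116172) / (257 - 461)
= -44469 / -204
= 217.99 W

217.99 W


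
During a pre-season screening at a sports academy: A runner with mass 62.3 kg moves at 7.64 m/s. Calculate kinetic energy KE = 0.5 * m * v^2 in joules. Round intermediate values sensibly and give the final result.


v^2 = 7.64^2 = 58.3696
KE = 0.5 * 62.3 * 58.3696
= 1818.21 J

1818.21 J


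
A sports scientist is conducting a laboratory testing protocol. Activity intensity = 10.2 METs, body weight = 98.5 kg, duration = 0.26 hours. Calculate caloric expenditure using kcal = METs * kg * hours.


kcal = 10.2 * 98.5 * 0.26
= 1004.7 * 0.26
= 261.22 kcal

261.22 kcal


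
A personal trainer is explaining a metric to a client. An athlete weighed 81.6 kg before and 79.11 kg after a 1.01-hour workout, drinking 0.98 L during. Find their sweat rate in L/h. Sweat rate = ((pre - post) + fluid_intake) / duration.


Body mass change = 2.49 kg
Total sweat loss = 2.49 + 0.98 = 3.47 L
Rate = 3.47 / 1.01 = 3.436 L/h

3.436 L/h


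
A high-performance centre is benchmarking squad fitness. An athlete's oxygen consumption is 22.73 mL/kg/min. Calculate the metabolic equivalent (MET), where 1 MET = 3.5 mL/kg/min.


MET = VO2 / 3.5
= 22.73 / 3.5
= 6.49 METs

6.49 METs


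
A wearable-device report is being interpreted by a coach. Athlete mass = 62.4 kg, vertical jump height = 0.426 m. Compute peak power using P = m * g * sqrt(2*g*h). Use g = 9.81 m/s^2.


sqrt(2 * 9.81 * 0.426) = sqrt(8.35812) = 2.891041 m/s
P = 62.4 * 9.81 * 2.891041
= 1769.73 W

1769.73 W


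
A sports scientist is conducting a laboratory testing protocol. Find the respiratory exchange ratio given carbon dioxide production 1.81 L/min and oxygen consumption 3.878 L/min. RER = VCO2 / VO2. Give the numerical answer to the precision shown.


VCO2 = 1.81 L/min
VO2 = 3.878 L/min
RER = 1.81 / 3.878 = 0.4667

0.4667


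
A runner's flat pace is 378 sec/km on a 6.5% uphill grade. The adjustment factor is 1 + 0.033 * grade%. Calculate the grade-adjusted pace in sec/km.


Factor = 1 + 0.033 * 6.5 = 1.2145
Adjusted pace = 378 * 1.2145
= 459.08 sec/km

459.08 s/km


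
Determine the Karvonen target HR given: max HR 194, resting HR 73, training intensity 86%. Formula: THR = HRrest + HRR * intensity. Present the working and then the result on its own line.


HRR = HRmax - HRrest = 194 - 73 = 121
THR = 73 + 121 * 0.86
= 177.06 bpm

177.06 bpm


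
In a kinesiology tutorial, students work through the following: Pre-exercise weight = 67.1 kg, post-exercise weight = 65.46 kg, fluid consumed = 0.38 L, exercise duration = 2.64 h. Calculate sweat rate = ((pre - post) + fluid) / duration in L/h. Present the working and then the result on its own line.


Weight loss = 67.1 - 65.46 = 1.64 kg (approx L)
Total sweat = 1.64 + 0.38 = 2.02 L
Sweat rate = 2.02 / 2.64 = 0.765 L/h

0.765 L/h


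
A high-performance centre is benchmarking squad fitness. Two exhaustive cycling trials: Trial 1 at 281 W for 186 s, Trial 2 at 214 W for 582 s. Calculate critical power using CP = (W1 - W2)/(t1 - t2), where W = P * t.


W1 = 281 * 186 = 52266 J
W2 = 214 * 582 = 124548 J
CP = (52266 - 124548) / (186 - 582)
= -72282 / -396
= 182.53 W

182.53 W


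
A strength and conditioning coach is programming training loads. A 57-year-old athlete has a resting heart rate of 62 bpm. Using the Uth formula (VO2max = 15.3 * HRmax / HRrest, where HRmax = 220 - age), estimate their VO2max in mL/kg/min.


HRmax = 220 - 57 = 163 bpm
Ratio = HRmax / HRrest = 163 / 62 = 2.629
VO2max = 15.3 * 2.629 = 40.22 mL/kg/min

40.22 mL/kg/min


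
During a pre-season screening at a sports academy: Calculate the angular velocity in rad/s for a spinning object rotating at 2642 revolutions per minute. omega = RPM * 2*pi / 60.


omega = RPM * 2*pi / 60
= 2642 * 6.28318531 / 60
= 276.67 rad/s

276.67 rad/s


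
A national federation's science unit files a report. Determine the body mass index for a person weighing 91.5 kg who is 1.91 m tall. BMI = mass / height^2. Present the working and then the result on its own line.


BMI = mass / height^2
= 91.5 / 1.91^2
= 91.5 / 3.6481
= 25.08 kg/m^2

25.08 kg/m^2


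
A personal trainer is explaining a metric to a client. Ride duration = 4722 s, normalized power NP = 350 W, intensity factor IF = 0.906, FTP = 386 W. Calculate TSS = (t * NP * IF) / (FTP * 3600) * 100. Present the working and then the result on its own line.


Numerator = 4722 * 350 * 0.906 = 1497346.2
Denominator = 386 * 3600 = 1389600
TSS = 1497346.2 / 1389600 * 100
= 107.75

107.75 TSS


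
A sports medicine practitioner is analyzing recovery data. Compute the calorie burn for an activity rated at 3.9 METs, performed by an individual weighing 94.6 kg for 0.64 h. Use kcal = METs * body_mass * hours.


Product of METs and mass = 3.9 * 94.6 = 368.94
Total kcal = 368.94 * 0.64 = 236.12 kcal

236.12 kcal


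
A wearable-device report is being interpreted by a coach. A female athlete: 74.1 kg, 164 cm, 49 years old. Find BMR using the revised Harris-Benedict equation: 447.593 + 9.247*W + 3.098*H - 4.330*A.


Intercept = 447.593
Weight contribution = 9.247 * 74.1 = 685.2027
Height contribution = 3.098 * 164 = 508.072
Age contribution = 4.33 * 49 = 212.17
BMR = 447.593 + 685.2027 + 508.072 - 212.17
= 1428.7 kcal/day

1428.7 kcal/day


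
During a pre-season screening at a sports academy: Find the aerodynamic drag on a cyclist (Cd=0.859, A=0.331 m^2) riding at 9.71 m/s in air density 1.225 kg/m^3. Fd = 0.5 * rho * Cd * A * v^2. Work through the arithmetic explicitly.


Fd = 0.5 * 1.225 * 0.859 * 0.331 * 9.71^2
= 0.5 * 1.225 * 0.859 * 0.331 * 94.2841
= 16.42 N

16.42 N


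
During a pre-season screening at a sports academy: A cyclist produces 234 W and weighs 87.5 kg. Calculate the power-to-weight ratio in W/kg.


P/W = power / mass
= 234 / 87.5
= 2.674 W/kg

2.674 W/kg


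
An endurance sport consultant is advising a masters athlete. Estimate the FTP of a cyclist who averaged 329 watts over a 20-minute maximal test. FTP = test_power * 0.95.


FTP = 329 * 0.95 = 312.55 W

312.55 W


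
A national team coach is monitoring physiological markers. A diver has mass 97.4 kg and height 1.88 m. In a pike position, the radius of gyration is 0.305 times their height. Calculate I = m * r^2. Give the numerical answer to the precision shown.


r = 0.305 * 1.88 = 0.5734 m
I = m * r^2 = 97.4 * 0.328788 = 32.024 kg*m^2

32.024 kg*m^2


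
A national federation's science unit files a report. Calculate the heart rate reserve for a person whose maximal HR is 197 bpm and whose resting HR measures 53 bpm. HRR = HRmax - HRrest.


HRmax = 197 bpm
HRrest = 53 bpm
HRR = 197 - 53 = 144 bpm

144 bpm


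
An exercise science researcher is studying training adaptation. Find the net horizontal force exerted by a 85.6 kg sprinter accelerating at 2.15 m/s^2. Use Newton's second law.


Newton's second law: F = m * a
F = 85.6 * 2.15 = 184.04 N

184.04 N


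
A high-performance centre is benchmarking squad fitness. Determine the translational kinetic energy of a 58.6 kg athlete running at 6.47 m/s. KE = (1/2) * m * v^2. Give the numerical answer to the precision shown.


KE = 0.5 * m * v^2
= 0.5 * 58.6 * 6.47^2
= 0.5 * 58.6 * 41.8609
= 1226.52 J

1226.52 J


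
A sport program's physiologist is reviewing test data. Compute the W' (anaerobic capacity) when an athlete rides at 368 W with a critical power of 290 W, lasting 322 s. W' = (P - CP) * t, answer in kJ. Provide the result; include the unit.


Above-CP power = 78 W
Duration = 322 s
W' = 78 * 322 = 25116 J
Convert: 25116 / 1000 = 25.116 kJ

25.116 kJ


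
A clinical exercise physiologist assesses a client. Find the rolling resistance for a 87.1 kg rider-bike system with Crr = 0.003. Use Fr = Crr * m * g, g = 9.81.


m * g = 87.1 * 9.81 = 854.451 N
Fr = 0.003 * 854.451 = 2.563 N

2.563 N


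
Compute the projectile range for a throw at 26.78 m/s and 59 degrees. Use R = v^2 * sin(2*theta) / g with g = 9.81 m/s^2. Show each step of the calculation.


Two times the angle = 118 degrees
sin(118) = 0.882948
R = 717.1684 * 0.882948 / 9.81 = 64.549 m

64.549 m


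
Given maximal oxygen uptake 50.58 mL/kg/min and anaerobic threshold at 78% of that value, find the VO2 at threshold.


Percentage as decimal = 0.78
VO2 at AT = 50.58 * 0.78 = 39.45 mL/kg/min

39.45 mL/kg/min


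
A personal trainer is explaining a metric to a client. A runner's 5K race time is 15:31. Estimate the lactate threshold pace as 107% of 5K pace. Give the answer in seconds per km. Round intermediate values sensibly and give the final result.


Total race time = 15*60 + 31 = 931 seconds
5K pace = 931 / 5 = 186.2 sec/km
LT pace = 186.2 * 1.07 = 199.23 sec/km

199.23 s/km


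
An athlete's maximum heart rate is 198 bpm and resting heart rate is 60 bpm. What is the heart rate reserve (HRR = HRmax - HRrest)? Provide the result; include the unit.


HRR = HRmax - HRrest
= 198 - 60
= 138 bpm

138 bpm


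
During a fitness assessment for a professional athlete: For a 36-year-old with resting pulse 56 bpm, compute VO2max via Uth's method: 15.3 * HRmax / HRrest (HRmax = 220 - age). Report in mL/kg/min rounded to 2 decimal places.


Step 1: HRmax = 220 - 36 = 184 bpm
Step 2: Ratio = 184 / 56 = 3.2857
Step 3: VO2max = 15.3 * 3.2857 = 50.27 mL/kg/min

50.27 mL/kg/min


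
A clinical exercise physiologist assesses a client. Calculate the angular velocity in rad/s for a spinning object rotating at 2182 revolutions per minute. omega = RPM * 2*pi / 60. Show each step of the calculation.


omega = RPM * 2*pi / 60
= 2182 * 6.28318531 / 60
= 228.499 rad/s

228.499 rad/s


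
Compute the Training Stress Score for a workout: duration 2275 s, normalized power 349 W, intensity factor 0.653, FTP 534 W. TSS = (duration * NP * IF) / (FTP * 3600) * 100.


Product = 2275 * 349 * 0.653 = 518465.675
Base = 534 * 3600 = 1922400
TSS = 518465.675 / 1922400 * 100 = 26.97

26.97 TSS


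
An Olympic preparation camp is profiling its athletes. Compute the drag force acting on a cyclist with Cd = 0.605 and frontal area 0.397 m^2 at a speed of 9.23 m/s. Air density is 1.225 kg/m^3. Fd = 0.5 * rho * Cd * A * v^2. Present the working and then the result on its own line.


Step 1: v^2 = 85.1929
Step 2: Fd = 0.5 * 1.225 * 0.605 * 0.397 * 85.1929
= 12.533 N

12.533 N


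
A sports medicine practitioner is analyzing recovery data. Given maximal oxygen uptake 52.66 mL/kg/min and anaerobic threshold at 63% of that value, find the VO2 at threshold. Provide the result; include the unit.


Percentage as decimal = 0.63
VO2 at AT = 52.66 * 0.63 = 33.18 mL/kg/min

33.18 mL/kg/min


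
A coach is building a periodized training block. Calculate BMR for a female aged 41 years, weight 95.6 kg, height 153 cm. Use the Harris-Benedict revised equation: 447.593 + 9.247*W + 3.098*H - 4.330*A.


Substituting values:
W term = 9.247 * 95.6 = 884.0132
H term = 3.098 * 153 = 473.994
A term = 4.330 * 41 = 177.53
BMR = 1628.07 kcal/day

1628.07 kcal/day


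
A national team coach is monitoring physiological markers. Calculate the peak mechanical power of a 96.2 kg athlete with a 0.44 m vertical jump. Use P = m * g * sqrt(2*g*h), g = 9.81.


First, sqrt(2gh) = sqrt(2 * 9.81 * 0.44)
= sqrt(8.6328) = 2.938163 m/s
Power = 96.2 * 9.81 * 2.938163 = 2772.81 W

2772.81 W


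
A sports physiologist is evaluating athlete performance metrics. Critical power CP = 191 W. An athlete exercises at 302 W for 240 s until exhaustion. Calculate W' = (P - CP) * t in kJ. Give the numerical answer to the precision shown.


P - CP = 302 - 191 = 111 W
W' = 111 * 240 = 26640 J
= 26640 / 1000 = 26.64 kJ

26.64 kJ


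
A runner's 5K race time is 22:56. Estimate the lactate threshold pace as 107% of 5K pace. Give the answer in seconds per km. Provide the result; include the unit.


Total race time = 22*60 + 56 = 1376 seconds
5K pace = 1376 / 5 = 275.2 sec/km
LT pace = 275.2 * 1.07 = 294.46 sec/km

294.46 s/km


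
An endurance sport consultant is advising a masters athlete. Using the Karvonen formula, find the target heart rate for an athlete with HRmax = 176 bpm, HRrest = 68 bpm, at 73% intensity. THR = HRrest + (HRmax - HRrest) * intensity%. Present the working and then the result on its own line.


HRR = 176 - 68 = 108
THR = 68 + 108 * 0.73
= 68 + 78.84
= 146.84 bpm

146.84 bpm


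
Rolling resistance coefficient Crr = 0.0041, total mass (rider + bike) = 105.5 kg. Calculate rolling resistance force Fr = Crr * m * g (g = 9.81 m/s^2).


Fr = Crr * m * g
= 0.0041 * 105.5 * 9.81
= 4.243 N

4.243 N


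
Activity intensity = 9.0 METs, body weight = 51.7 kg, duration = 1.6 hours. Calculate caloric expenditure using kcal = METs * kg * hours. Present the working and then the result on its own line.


kcal = 9.0 * 51.7 * 1.6
= 465.3 * 1.6
= 744.48 kcal

744.48 kcal


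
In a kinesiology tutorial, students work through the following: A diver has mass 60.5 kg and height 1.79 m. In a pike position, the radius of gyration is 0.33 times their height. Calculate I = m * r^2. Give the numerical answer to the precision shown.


r = 0.33 * 1.79 = 0.5907 m
I = m * r^2 = 60.5 * 0.348926 = 21.11 kg*m^2

21.11 kg*m^2


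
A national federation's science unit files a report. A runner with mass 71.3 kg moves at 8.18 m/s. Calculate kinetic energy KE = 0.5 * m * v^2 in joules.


v^2 = 8.18^2 = 66.9124
KE = 0.5 * 71.3 * 66.9124
= 2385.43 J

2385.43 J


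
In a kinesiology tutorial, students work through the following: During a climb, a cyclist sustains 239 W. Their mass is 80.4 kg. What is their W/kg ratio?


Power-to-weight = 239 W / 80.4 kg
= 2.973 W/kg

2.973 W/kg


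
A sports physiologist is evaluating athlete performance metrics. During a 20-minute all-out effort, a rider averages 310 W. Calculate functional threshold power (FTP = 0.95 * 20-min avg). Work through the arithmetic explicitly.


FTP = 0.95 * 310
= 294.5 W

294.5 W


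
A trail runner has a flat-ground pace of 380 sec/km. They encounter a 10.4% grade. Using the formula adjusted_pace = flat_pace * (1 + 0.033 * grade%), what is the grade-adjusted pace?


Grade factor = 1 + 0.033 * 10.4 = 1.3432
Adjusted = 380 * 1.3432 = 510.42 sec/km

510.42 s/km


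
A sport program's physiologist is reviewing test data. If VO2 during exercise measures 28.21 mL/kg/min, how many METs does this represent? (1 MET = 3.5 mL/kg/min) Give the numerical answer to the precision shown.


METs = VO2 / 3.5 = 28.21 / 3.5 = 8.06

8.06 METs


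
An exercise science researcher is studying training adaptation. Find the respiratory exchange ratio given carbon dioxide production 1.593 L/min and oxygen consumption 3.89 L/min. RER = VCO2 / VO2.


VCO2 = 1.593 L/min
VO2 = 3.89 L/min
RER = 1.593 / 3.89 = 0.4095

0.4095


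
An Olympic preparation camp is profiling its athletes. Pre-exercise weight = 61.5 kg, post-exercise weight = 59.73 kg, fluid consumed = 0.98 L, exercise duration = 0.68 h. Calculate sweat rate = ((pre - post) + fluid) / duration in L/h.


Weight loss = 61.5 - 59.73 = 1.77 kg (approx L)
Total sweat = 1.77 + 0.98 = 2.75 L
Sweat rate = 2.75 / 0.68 = 4.044 L/h

4.044 L/h


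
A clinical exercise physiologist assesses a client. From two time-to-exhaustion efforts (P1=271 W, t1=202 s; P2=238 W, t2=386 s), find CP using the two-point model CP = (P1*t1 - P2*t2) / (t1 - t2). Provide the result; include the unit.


Work in trial 1 = 54742 J
Work in trial 2 = 91868 J
Delta work = -37126 J
Delta time = -184 s
CP = -37126 / -184 = 201.77 W

201.77 W


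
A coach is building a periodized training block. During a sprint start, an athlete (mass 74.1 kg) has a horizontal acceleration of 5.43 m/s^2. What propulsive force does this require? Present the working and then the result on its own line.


Propulsive force = mass * acceleration
= 74.1 kg * 5.43 m/s^2
= 402.36 N

402.36 N


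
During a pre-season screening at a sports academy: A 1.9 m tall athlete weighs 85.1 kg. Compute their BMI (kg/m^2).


height^2 = 3.61 m^2
BMI = 85.1 / 3.61 = 23.57 kg/m^2

23.57 kg/m^2


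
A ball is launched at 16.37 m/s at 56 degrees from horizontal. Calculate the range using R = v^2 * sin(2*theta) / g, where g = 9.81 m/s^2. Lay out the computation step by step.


sin(2 * 56) = sin(112) = 0.927184
v^2 = 16.37^2 = 267.9769
R = 267.9769 * 0.927184 / 9.81
= 25.328 m

25.328 m


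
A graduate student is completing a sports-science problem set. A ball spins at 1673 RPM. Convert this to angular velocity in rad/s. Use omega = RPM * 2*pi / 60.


omega = 1673 * 2 * pi / 60
= 1673 * 6.28318531 / 60
= 10511.769 / 60
= 175.196 rad/s

175.196 rad/s


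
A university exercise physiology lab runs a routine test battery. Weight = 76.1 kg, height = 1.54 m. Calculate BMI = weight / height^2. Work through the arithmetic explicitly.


height^2 = 1.54^2 = 2.3716
BMI = 76.1 / 2.3716 = 32.09 kg/m^2

32.09 kg/m^2


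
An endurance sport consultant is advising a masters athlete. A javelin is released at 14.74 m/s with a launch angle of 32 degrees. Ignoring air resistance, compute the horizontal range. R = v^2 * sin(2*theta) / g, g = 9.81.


Launch speed squared = 217.2676
sin(2 * 32 deg) = 0.898794
Range = 217.2676 * 0.898794 / 9.81
= 19.906 m

19.906 m


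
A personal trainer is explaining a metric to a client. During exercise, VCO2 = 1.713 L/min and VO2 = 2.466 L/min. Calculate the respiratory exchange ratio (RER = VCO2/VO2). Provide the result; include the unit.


RER = VCO2 / VO2
= 1.713 / 2.466
= 0.6946

0.6946


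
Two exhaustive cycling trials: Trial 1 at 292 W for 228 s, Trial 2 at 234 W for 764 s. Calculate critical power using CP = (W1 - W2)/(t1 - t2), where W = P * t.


W1 = 292 * 228 = 66576 J
W2 = 234 * 764 = 178776 J
CP = (66576 - 178776) / (228 - 764)
= -112200 / -536
= 209.33 W

209.33 W


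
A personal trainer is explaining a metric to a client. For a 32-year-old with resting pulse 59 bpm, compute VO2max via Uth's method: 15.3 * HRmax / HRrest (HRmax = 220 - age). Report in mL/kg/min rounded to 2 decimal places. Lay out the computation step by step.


Step 1: HRmax = 220 - 32 = 188 bpm
Step 2: Ratio = 188 / 59 = 3.1864
Step 3: VO2max = 15.3 * 3.1864 = 48.75 mL/kg/min

48.75 mL/kg/min


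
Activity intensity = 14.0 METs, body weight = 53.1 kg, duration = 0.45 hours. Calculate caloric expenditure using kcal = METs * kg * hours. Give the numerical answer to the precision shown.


kcal = 14.0 * 53.1 * 0.45
= 743.4 * 0.45
= 334.53 kcal

334.53 kcal


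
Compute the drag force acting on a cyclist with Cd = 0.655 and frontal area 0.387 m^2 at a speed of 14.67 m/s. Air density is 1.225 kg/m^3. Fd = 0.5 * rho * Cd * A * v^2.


Step 1: v^2 = 215.2089
Step 2: Fd = 0.5 * 1.225 * 0.655 * 0.387 * 215.2089
= 33.413 N

33.413 N


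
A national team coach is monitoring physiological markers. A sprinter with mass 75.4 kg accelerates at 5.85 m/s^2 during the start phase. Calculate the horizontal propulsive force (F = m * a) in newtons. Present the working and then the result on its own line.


F = m * a
= 75.4 * 5.85
= 441.09 N

441.09 N


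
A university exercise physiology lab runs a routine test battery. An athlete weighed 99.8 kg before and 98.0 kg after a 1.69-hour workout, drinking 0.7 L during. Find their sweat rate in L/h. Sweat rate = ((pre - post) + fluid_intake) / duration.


Body mass change = 1.8 kg
Total sweat loss = 1.8 + 0.7 = 2.5 L
Rate = 2.5 / 1.69 = 1.479 L/h

1.479 L/h


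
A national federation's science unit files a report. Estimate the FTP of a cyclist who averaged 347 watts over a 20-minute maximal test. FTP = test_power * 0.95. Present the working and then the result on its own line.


FTP = 347 * 0.95 = 329.65 W

329.65 W


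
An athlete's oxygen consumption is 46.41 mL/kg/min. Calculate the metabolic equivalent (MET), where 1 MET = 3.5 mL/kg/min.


MET = VO2 / 3.5
= 46.41 / 3.5
= 13.26 METs

13.26 METs


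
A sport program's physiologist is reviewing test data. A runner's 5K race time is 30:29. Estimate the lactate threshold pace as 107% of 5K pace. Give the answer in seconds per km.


Total race time = 30*60 + 29 = 1829 seconds
5K pace = 1829 / 5 = 365.8 sec/km
LT pace = 365.8 * 1.07 = 391.41 sec/km

391.41 s/km


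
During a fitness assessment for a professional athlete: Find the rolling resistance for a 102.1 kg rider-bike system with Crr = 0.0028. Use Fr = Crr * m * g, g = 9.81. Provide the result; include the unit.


m * g = 102.1 * 9.81 = 1001.601 N
Fr = 0.0028 * 1001.601 = 2.804 N

2.804 N


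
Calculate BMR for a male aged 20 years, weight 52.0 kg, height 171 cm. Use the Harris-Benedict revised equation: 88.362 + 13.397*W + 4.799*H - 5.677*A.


Substituting values:
W term = 13.397 * 52.0 = 696.644
H term = 4.799 * 171 = 820.629
A term = 5.677 * 20 = 113.54
BMR = 1492.1 kcal/day

1492.1 kcal/day


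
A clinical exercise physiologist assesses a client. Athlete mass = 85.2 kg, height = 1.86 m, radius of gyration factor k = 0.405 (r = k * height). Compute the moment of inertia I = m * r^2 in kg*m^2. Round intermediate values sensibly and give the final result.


r = k * height = 0.405 * 1.86 = 0.7533 m
r^2 = 0.7533^2 = 0.567461
I = 85.2 * 0.567461 = 48.348 kg*m^2

48.348 kg*m^2


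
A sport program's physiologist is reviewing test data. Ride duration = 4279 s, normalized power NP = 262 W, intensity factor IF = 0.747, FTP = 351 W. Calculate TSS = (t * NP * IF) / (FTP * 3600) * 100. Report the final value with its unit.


Numerator = 4279 * 262 * 0.747 = 837460.206
Denominator = 351 * 3600 = 1263600
TSS = 837460.206 / 1263600 * 100
= 66.28

66.28 TSS


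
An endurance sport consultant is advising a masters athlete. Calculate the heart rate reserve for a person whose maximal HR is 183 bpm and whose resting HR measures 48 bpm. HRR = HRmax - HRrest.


HRmax = 183 bpm
HRrest = 48 bpm
HRR = 183 - 48 = 135 bpm

135 bpm


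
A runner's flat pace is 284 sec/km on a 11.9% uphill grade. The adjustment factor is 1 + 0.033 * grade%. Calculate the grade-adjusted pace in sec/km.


Factor = 1 + 0.033 * 11.9 = 1.3927
Adjusted pace = 284 * 1.3927
= 395.53 sec/km

395.53 s/km


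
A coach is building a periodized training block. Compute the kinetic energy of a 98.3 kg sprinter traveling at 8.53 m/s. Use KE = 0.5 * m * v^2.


Velocity squared = 72.7609
KE = 0.5 * 98.3 * 72.7609 = 3576.2 J

3576.2 J


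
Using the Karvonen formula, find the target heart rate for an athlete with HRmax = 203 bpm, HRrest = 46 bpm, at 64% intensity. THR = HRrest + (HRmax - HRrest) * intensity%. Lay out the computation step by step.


HRR = 203 - 46 = 157
THR = 46 + 157 * 0.64
= 46 + 100.48
= 146.48 bpm

146.48 bpm


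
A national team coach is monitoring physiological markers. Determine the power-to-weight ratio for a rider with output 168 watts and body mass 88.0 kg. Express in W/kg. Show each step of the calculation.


P/W = 168 / 88.0 = 1.909 W/kg

1.909 W/kg


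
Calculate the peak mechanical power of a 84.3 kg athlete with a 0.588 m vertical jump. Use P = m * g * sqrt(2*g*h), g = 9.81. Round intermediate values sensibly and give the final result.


First, sqrt(2gh) = sqrt(2 * 9.81 * 0.588)
= sqrt(11.53656) = 3.396551 m/s
Power = 84.3 * 9.81 * 3.396551 = 2808.89 W

2808.89 W


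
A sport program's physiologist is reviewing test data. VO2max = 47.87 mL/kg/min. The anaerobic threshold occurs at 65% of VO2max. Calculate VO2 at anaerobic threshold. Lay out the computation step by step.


AT fraction = 65 / 100 = 0.65
AT VO2 = 47.87 * 0.65
= 31.12 mL/kg/min

31.12 mL/kg/min


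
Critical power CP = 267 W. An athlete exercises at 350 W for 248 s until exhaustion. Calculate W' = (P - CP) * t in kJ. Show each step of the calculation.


P - CP = 350 - 267 = 83 W
W' = 83 * 248 = 20584 J
= 20584 / 1000 = 20.584 kJ

20.584 kJ


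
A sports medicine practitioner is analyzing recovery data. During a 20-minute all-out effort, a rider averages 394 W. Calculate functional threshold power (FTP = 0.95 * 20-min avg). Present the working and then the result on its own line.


FTP = 0.95 * 394
= 374.3 W

374.3 W


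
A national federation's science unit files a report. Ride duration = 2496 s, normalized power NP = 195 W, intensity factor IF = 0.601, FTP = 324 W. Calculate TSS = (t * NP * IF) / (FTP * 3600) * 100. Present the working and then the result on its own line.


Numerator = 2496 * 195 * 0.601 = 292518.72
Denominator = 324 * 3600 = 1166400
TSS = 292518.72 / 1166400 * 100
= 25.08

25.08 TSS


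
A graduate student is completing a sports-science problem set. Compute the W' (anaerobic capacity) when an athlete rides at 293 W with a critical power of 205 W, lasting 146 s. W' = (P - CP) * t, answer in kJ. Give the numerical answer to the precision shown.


Above-CP power = 88 W
Duration = 146 s
W' = 88 * 146 = 12848 J
Convert: 12848 / 1000 = 12.848 kJ

12.848 kJ


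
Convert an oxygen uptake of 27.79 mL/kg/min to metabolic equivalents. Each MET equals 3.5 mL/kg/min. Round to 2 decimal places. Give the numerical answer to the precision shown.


One MET = 3.5 mL/kg/min
Number of METs = 27.79 / 3.5
= 7.94 METs

7.94 METs


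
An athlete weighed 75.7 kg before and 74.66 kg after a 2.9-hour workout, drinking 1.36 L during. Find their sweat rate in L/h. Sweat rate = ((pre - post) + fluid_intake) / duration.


Body mass change = 1.04 kg
Total sweat loss = 1.04 + 1.36 = 2.4 L
Rate = 2.4 / 2.9 = 0.828 L/h

0.828 L/h


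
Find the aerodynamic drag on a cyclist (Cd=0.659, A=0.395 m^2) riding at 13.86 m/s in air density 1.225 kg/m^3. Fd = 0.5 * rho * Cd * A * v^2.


Fd = 0.5 * 1.225 * 0.659 * 0.395 * 13.86^2
= 0.5 * 1.225 * 0.659 * 0.395 * 192.0996
= 30.628 N

30.628 N


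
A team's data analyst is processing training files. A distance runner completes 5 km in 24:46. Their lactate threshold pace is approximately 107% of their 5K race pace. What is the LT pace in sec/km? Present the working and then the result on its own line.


Convert to seconds: 24 min 46 s = 1486 s
Pace per km = 1486 / 5 = 297.2 s/km
LT pace = 297.2 * 1.07 = 318.0 s/km

318.0 s/km


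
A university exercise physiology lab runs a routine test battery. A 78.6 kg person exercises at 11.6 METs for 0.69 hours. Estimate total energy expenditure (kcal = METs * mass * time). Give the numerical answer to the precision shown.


Energy = METs * mass(kg) * time(h)
= 11.6 * 78.6 * 0.69
= 629.11 kcal

629.11 kcal


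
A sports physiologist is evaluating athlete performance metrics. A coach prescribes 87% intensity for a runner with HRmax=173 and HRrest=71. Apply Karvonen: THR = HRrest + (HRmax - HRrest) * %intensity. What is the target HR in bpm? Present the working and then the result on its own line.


Heart rate reserve = 173 - 71 = 102
Intensity fraction = 87 / 100 = 0.87
THR = 71 + 102 * 0.87 = 159.74 bpm

159.74 bpm


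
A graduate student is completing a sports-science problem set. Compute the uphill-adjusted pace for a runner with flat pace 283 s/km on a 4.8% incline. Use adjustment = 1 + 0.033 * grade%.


Adjustment factor = 1 + 0.033 * 4.8 = 1.1584
Grade-adjusted pace = 283 * 1.1584 = 327.83 s/km

327.83 s/km


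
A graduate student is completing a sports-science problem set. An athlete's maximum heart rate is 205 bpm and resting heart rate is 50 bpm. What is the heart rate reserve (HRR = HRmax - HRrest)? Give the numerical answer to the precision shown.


HRR = HRmax - HRrest
= 205 - 50
= 155 bpm

155 bpm


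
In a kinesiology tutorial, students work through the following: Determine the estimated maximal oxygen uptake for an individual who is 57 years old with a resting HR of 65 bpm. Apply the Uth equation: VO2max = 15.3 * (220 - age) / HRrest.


HRmax = 220 - 57 = 163
VO2max = 15.3 * (163 / 65)
= 15.3 * 2.5077
= 38.37 mL/kg/min

38.37 mL/kg/min


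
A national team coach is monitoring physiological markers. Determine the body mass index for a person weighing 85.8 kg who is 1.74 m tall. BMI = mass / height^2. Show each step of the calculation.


BMI = mass / height^2
= 85.8 / 1.74^2
= 85.8 / 3.0276
= 28.34 kg/m^2

28.34 kg/m^2


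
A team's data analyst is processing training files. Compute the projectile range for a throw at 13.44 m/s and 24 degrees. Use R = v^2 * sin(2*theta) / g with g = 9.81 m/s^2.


Two times the angle = 48 degrees
sin(48) = 0.743145
R = 180.6336 * 0.743145 / 9.81 = 13.684 m

13.684 m


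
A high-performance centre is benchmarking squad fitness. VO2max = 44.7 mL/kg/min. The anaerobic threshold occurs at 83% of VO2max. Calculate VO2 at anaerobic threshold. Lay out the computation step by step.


AT fraction = 83 / 100 = 0.83
AT VO2 = 44.7 * 0.83
= 37.1 mL/kg/min

37.1 mL/kg/min


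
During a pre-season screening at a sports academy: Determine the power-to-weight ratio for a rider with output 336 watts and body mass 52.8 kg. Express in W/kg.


P/W = 336 / 52.8 = 6.364 W/kg

6.364 W/kg


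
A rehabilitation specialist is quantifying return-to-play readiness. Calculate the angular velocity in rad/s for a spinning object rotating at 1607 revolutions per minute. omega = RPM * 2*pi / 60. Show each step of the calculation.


omega = RPM * 2*pi / 60
= 1607 * 6.28318531 / 60
= 168.285 rad/s

168.285 rad/s


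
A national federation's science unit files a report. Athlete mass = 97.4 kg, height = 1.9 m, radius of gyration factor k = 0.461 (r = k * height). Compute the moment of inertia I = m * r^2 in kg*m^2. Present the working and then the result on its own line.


r = k * height = 0.461 * 1.9 = 0.8759 m
r^2 = 0.8759^2 = 0.767201
I = 97.4 * 0.767201 = 74.725 kg*m^2

74.725 kg*m^2


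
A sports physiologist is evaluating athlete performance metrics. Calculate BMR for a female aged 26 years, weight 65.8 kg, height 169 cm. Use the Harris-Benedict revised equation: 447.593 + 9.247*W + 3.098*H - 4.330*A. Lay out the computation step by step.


Substituting values:
W term = 9.247 * 65.8 = 608.4526
H term = 3.098 * 169 = 523.562
A term = 4.330 * 26 = 112.58
BMR = 1467.03 kcal/day

1467.03 kcal/day


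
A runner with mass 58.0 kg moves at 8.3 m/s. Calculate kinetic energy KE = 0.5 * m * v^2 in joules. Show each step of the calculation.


v^2 = 8.3^2 = 68.89
KE = 0.5 * 58.0 * 68.89
= 1997.81 J

1997.81 J


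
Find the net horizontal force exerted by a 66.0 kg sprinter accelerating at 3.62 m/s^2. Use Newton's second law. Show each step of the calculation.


Newton's second law: F = m * a
F = 66.0 * 3.62 = 238.92 N

238.92 N


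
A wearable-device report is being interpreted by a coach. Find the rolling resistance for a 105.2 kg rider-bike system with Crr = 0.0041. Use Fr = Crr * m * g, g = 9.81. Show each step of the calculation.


m * g = 105.2 * 9.81 = 1032.012 N
Fr = 0.0041 * 1032.012 = 4.231 N

4.231 N


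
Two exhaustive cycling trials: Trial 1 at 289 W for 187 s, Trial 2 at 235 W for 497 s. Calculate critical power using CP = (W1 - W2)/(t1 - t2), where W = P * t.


W1 = 289 * 187 = 54043 J
W2 = 235 * 497 = 116795 J
CP = (54043 - 116795) / (187 - 497)
= -62752 / -310
= 202.43 W

202.43 W
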